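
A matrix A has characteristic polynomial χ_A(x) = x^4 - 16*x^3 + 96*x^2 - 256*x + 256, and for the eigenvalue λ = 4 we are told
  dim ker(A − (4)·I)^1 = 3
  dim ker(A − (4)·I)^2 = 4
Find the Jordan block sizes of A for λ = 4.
Block sizes for λ = 4: [2, 1, 1]

From the dimensions of kernels of powers, the number of Jordan blocks of size at least j is d_j − d_{j−1} where d_j = dim ker(N^j) (with d_0 = 0). Computing the differences gives [3, 1].
The number of blocks of size exactly k is (#blocks of size ≥ k) − (#blocks of size ≥ k + 1), so the partition is: 2 block(s) of size 1, 1 block(s) of size 2.
In nonincreasing order the block sizes are [2, 1, 1].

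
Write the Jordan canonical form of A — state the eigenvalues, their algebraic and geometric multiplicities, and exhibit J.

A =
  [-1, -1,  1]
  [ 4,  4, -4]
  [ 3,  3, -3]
J_2(0) ⊕ J_1(0)

The characteristic polynomial is
  det(x·I − A) = x^3

Eigenvalues and multiplicities (the geometric multiplicity of λ is n − rank(A − λI), which equals the number of Jordan blocks for λ):
  λ = 0: algebraic multiplicity = 3, geometric multiplicity = 2

Determining the block sizes for each eigenvalue:
  λ = 0: 2 blocks summing to 3 forces exactly one block of size 2 and the rest size 1 → block sizes [2, 1]

Assembling the blocks gives a Jordan form
J =
  [0, 1, 0]
  [0, 0, 0]
  [0, 0, 0]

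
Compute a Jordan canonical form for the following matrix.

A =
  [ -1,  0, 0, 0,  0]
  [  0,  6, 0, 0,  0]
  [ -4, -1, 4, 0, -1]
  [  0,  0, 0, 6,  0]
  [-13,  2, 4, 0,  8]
J_1(-1) ⊕ J_2(6) ⊕ J_1(6) ⊕ J_1(6)

The characteristic polynomial is
  det(x·I − A) = x^5 - 23*x^4 + 192*x^3 - 648*x^2 + 432*x + 1296 = (x - 6)^4*(x + 1)

Eigenvalues and multiplicities (the geometric multiplicity of λ is n − rank(A − λI), which equals the number of Jordan blocks for λ):
  λ = -1: algebraic multiplicity = 1, geometric multiplicity = 1
  λ = 6: algebraic multiplicity = 4, geometric multiplicity = 3

Determining the block sizes for each eigenvalue:
  λ = -1: one block (gm = 1), so the single block has size am = 1 → block sizes [1]
  λ = 6: 3 blocks summing to 4 forces exactly one block of size 2 and the rest size 1 → block sizes [2, 1, 1]

Assembling the blocks gives a Jordan form
J =
  [-1, 0, 0, 0, 0]
  [ 0, 6, 1, 0, 0]
  [ 0, 0, 6, 0, 0]
  [ 0, 0, 0, 6, 0]
  [ 0, 0, 0, 0, 6]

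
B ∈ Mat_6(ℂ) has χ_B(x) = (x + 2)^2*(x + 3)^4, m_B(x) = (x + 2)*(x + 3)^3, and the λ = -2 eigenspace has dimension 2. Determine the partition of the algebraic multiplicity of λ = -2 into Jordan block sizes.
Block sizes for λ = -2: [1, 1]

Step 1 — from the characteristic polynomial, algebraic multiplicity of λ = -2 is 2. From dim ker(B − (-2)·I) = 2, there are exactly 2 Jordan blocks for λ = -2.
Step 2 — from the minimal polynomial, the factor (x + 2) tells us the largest block for λ = -2 has size 1.
Step 3 — with total size 2, 2 blocks, and largest block 1, the block sizes (in nonincreasing order) are [1, 1].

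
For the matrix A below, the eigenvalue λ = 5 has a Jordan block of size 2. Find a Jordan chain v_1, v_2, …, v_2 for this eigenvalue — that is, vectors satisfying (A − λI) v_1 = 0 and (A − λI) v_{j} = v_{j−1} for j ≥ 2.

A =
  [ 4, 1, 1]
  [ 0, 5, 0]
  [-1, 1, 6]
A Jordan chain for λ = 5 of length 2:
v_1 = (-1, 0, -1)ᵀ
v_2 = (1, 0, 0)ᵀ

Let N = A − (5)·I. We want v_2 with N^2 v_2 = 0 but N^1 v_2 ≠ 0; then v_{j-1} := N · v_j for j = 2, …, 2.

Pick v_2 = (1, 0, 0)ᵀ.
Then v_1 = N · v_2 = (-1, 0, -1)ᵀ.

Sanity check: (A − (5)·I) v_1 = (0, 0, 0)ᵀ = 0. ✓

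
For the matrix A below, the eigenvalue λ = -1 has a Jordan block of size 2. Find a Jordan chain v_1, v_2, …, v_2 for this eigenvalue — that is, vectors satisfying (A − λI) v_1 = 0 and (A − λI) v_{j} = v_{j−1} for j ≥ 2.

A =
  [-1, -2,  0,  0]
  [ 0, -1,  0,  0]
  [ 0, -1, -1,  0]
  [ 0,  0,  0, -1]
A Jordan chain for λ = -1 of length 2:
v_1 = (-2, 0, -1, 0)ᵀ
v_2 = (0, 1, 0, 0)ᵀ

Let N = A − (-1)·I. We want v_2 with N^2 v_2 = 0 but N^1 v_2 ≠ 0; then v_{j-1} := N · v_j for j = 2, …, 2.

Pick v_2 = (0, 1, 0, 0)ᵀ.
Then v_1 = N · v_2 = (-2, 0, -1, 0)ᵀ.

Sanity check: (A − (-1)·I) v_1 = (0, 0, 0, 0)ᵀ = 0. ✓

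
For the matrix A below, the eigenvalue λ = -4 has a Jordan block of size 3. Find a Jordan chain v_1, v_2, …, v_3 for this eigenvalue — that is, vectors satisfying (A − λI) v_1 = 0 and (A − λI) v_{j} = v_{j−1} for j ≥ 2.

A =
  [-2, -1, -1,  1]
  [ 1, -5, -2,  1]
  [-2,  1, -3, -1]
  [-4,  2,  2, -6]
A Jordan chain for λ = -4 of length 3:
v_1 = (1, 1, -1, -2)ᵀ
v_2 = (2, 1, -2, -4)ᵀ
v_3 = (1, 0, 0, 0)ᵀ

Let N = A − (-4)·I. We want v_3 with N^3 v_3 = 0 but N^2 v_3 ≠ 0; then v_{j-1} := N · v_j for j = 3, …, 2.

Pick v_3 = (1, 0, 0, 0)ᵀ.
Then v_2 = N · v_3 = (2, 1, -2, -4)ᵀ.
Then v_1 = N · v_2 = (1, 1, -1, -2)ᵀ.

Sanity check: (A − (-4)·I) v_1 = (0, 0, 0, 0)ᵀ = 0. ✓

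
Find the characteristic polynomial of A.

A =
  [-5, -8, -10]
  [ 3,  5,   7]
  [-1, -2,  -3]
x^3 + 3*x^2 + 3*x + 1

Expanding det(x·I − A) (e.g. by cofactor expansion or by noting that A is similar to its Jordan form J, which has the same characteristic polynomial as A) gives
  χ_A(x) = x^3 + 3*x^2 + 3*x + 1
which factors as (x + 1)^3. The eigenvalues (with algebraic multiplicities) are λ = -1 with multiplicity 3.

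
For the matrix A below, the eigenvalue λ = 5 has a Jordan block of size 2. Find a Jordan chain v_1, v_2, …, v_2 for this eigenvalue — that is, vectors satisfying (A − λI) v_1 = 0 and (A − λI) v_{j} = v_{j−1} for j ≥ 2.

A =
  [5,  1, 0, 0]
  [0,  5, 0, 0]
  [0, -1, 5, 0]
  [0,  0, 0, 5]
A Jordan chain for λ = 5 of length 2:
v_1 = (1, 0, -1, 0)ᵀ
v_2 = (0, 1, 0, 0)ᵀ

Let N = A − (5)·I. We want v_2 with N^2 v_2 = 0 but N^1 v_2 ≠ 0; then v_{j-1} := N · v_j for j = 2, …, 2.

Pick v_2 = (0, 1, 0, 0)ᵀ.
Then v_1 = N · v_2 = (1, 0, -1, 0)ᵀ.

Sanity check: (A − (5)·I) v_1 = (0, 0, 0, 0)ᵀ = 0. ✓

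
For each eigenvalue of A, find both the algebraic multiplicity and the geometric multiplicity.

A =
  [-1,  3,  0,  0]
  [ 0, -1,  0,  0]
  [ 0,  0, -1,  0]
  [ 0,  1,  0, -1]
λ = -1: alg = 4, geom = 3

Step 1 — factor the characteristic polynomial to read off the algebraic multiplicities:
  χ_A(x) = (x + 1)^4

Step 2 — compute geometric multiplicities via the rank-nullity identity g(λ) = n − rank(A − λI):
  rank(A − (-1)·I) = 1, so dim ker(A − (-1)·I) = n − 1 = 3

Summary:
  λ = -1: algebraic multiplicity = 4, geometric multiplicity = 3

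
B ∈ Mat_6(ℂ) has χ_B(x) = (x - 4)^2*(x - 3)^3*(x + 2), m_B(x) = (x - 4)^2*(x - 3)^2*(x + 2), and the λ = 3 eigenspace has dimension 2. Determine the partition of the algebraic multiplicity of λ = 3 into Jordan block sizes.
Block sizes for λ = 3: [2, 1]

Step 1 — from the characteristic polynomial, algebraic multiplicity of λ = 3 is 3. From dim ker(B − (3)·I) = 2, there are exactly 2 Jordan blocks for λ = 3.
Step 2 — from the minimal polynomial, the factor (x − 3)^2 tells us the largest block for λ = 3 has size 2.
Step 3 — with total size 3, 2 blocks, and largest block 2, the block sizes (in nonincreasing order) are [2, 1].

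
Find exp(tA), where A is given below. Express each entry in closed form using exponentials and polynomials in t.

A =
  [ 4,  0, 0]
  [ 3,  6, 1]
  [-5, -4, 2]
e^{tA} =
  [exp(4*t), 0, 0]
  [t^2*exp(4*t)/2 + 3*t*exp(4*t), 2*t*exp(4*t) + exp(4*t), t*exp(4*t)]
  [-t^2*exp(4*t) - 5*t*exp(4*t), -4*t*exp(4*t), -2*t*exp(4*t) + exp(4*t)]

Strategy: write A = P · J · P⁻¹ where J is a Jordan canonical form, so e^{tA} = P · e^{tJ} · P⁻¹, and e^{tJ} can be computed block-by-block.

A has Jordan form
J =
  [4, 1, 0]
  [0, 4, 1]
  [0, 0, 4]
(up to reordering of blocks).

Per-block formulas:
  For a 3×3 Jordan block J_3(4): exp(t · J_3(4)) = e^(4t)·(I + t·N + (t^2/2)·N^2), where N is the 3×3 nilpotent shift.

After assembling e^{tJ} and conjugating by P, we get:

e^{tA} =
  [exp(4*t), 0, 0]
  [t^2*exp(4*t)/2 + 3*t*exp(4*t), 2*t*exp(4*t) + exp(4*t), t*exp(4*t)]
  [-t^2*exp(4*t) - 5*t*exp(4*t), -4*t*exp(4*t), -2*t*exp(4*t) + exp(4*t)]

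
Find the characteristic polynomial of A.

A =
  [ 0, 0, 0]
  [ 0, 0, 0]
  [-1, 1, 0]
x^3

Expanding det(x·I − A) (e.g. by cofactor expansion or by noting that A is similar to its Jordan form J, which has the same characteristic polynomial as A) gives
  χ_A(x) = x^3
which factors as x^3. The eigenvalues (with algebraic multiplicities) are λ = 0 with multiplicity 3.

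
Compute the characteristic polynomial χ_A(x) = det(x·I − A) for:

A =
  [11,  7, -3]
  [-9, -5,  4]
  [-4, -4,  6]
x^3 - 12*x^2 + 48*x - 64

Expanding det(x·I − A) (e.g. by cofactor expansion or by noting that A is similar to its Jordan form J, which has the same characteristic polynomial as A) gives
  χ_A(x) = x^3 - 12*x^2 + 48*x - 64
which factors as (x - 4)^3. The eigenvalues (with algebraic multiplicities) are λ = 4 with multiplicity 3.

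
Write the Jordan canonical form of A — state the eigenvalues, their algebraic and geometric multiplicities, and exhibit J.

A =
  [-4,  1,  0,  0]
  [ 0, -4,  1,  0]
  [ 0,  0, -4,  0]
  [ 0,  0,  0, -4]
J_3(-4) ⊕ J_1(-4)

The characteristic polynomial is
  det(x·I − A) = x^4 + 16*x^3 + 96*x^2 + 256*x + 256 = (x + 4)^4

Eigenvalues and multiplicities (the geometric multiplicity of λ is n − rank(A − λI), which equals the number of Jordan blocks for λ):
  λ = -4: algebraic multiplicity = 4, geometric multiplicity = 2

Determining the block sizes for each eigenvalue:
  λ = -4: with am = 4 and gm = 2, the partition is not yet determined (e.g. several partitions of 4 into 2 parts exist). Let N = A − (-4)·I. Computing rank(N^1) = 2, rank(N^2) = 1, rank(N^3) = 0; the number of blocks of size ≥ j is rank(N^{j−1}) − rank(N^j), giving [2, 1, 1]. So we have 1 block(s) of size 3, 1 block(s) of size 1 → block sizes [3, 1]

Assembling the blocks gives a Jordan form
J =
  [-4,  1,  0,  0]
  [ 0, -4,  1,  0]
  [ 0,  0, -4,  0]
  [ 0,  0,  0, -4]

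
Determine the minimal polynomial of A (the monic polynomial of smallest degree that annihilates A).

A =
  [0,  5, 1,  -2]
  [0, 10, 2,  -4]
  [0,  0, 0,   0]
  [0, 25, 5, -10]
x^2

The characteristic polynomial is χ_A(x) = x^4, so the eigenvalues are known. The minimal polynomial is
  m_A(x) = Π_λ (x − λ)^{k_λ}
where k_λ is the size of the *largest* Jordan block for λ (equivalently, the smallest k with (A − λI)^k v = 0 for every generalised eigenvector v of λ).

  λ = 0: largest Jordan block has size 2, contributing (x − 0)^2

So m_A(x) = x^2 = x^2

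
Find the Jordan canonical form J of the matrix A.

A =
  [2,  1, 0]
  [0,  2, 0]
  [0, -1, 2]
J_2(2) ⊕ J_1(2)

The characteristic polynomial is
  det(x·I − A) = x^3 - 6*x^2 + 12*x - 8 = (x - 2)^3

Eigenvalues and multiplicities (the geometric multiplicity of λ is n − rank(A − λI), which equals the number of Jordan blocks for λ):
  λ = 2: algebraic multiplicity = 3, geometric multiplicity = 2

Determining the block sizes for each eigenvalue:
  λ = 2: 2 blocks summing to 3 forces exactly one block of size 2 and the rest size 1 → block sizes [2, 1]

Assembling the blocks gives a Jordan form
J =
  [2, 1, 0]
  [0, 2, 0]
  [0, 0, 2]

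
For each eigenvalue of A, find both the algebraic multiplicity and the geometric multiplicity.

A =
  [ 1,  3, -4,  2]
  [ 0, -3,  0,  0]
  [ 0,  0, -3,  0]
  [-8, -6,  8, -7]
λ = -3: alg = 4, geom = 3

Step 1 — factor the characteristic polynomial to read off the algebraic multiplicities:
  χ_A(x) = (x + 3)^4

Step 2 — compute geometric multiplicities via the rank-nullity identity g(λ) = n − rank(A − λI):
  rank(A − (-3)·I) = 1, so dim ker(A − (-3)·I) = n − 1 = 3

Summary:
  λ = -3: algebraic multiplicity = 4, geometric multiplicity = 3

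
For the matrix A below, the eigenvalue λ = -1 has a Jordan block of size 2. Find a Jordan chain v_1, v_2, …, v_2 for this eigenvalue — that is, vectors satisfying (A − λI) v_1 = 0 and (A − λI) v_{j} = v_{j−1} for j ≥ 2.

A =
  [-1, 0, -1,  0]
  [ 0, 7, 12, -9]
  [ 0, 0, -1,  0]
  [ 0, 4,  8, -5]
A Jordan chain for λ = -1 of length 2:
v_1 = (1, 0, 0, 0)ᵀ
v_2 = (0, 6, -1, 4)ᵀ

Let N = A − (-1)·I. We want v_2 with N^2 v_2 = 0 but N^1 v_2 ≠ 0; then v_{j-1} := N · v_j for j = 2, …, 2.

Pick v_2 = (0, 6, -1, 4)ᵀ.
Then v_1 = N · v_2 = (1, 0, 0, 0)ᵀ.

Sanity check: (A − (-1)·I) v_1 = (0, 0, 0, 0)ᵀ = 0. ✓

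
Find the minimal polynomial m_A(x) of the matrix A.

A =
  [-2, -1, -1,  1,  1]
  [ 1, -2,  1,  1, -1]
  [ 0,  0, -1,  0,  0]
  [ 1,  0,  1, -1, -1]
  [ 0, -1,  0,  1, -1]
x^2 + 3*x + 2

The characteristic polynomial is χ_A(x) = (x + 1)^3*(x + 2)^2, so the eigenvalues are known. The minimal polynomial is
  m_A(x) = Π_λ (x − λ)^{k_λ}
where k_λ is the size of the *largest* Jordan block for λ (equivalently, the smallest k with (A − λI)^k v = 0 for every generalised eigenvector v of λ).

  λ = -2: largest Jordan block has size 1, contributing (x + 2)
  λ = -1: largest Jordan block has size 1, contributing (x + 1)

So m_A(x) = (x + 1)*(x + 2) = x^2 + 3*x + 2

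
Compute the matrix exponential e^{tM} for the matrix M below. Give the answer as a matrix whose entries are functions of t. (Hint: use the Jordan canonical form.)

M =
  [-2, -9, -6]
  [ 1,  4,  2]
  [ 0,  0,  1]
e^{tM} =
  [-3*t*exp(t) + exp(t), -9*t*exp(t), -6*t*exp(t)]
  [t*exp(t), 3*t*exp(t) + exp(t), 2*t*exp(t)]
  [0, 0, exp(t)]

Strategy: write M = P · J · P⁻¹ where J is a Jordan canonical form, so e^{tM} = P · e^{tJ} · P⁻¹, and e^{tJ} can be computed block-by-block.

M has Jordan form
J =
  [1, 1, 0]
  [0, 1, 0]
  [0, 0, 1]
(up to reordering of blocks).

Per-block formulas:
  For a 1×1 block at λ = 1: exp(t · [1]) = [e^(1t)].
  For a 2×2 Jordan block J_2(1): exp(t · J_2(1)) = e^(1t)·(I + t·N), where N is the 2×2 nilpotent shift.

After assembling e^{tJ} and conjugating by P, we get:

e^{tM} =
  [-3*t*exp(t) + exp(t), -9*t*exp(t), -6*t*exp(t)]
  [t*exp(t), 3*t*exp(t) + exp(t), 2*t*exp(t)]
  [0, 0, exp(t)]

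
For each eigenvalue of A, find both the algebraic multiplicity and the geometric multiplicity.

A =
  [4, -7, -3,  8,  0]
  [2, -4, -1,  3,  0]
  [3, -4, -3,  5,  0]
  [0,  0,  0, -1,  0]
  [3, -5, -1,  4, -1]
λ = -1: alg = 5, geom = 3

Step 1 — factor the characteristic polynomial to read off the algebraic multiplicities:
  χ_A(x) = (x + 1)^5

Step 2 — compute geometric multiplicities via the rank-nullity identity g(λ) = n − rank(A − λI):
  rank(A − (-1)·I) = 2, so dim ker(A − (-1)·I) = n − 2 = 3

Summary:
  λ = -1: algebraic multiplicity = 5, geometric multiplicity = 3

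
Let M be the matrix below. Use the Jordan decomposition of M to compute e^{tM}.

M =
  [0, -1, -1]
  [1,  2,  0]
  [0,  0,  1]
e^{tM} =
  [-t*exp(t) + exp(t), -t*exp(t), t^2*exp(t)/2 - t*exp(t)]
  [t*exp(t), t*exp(t) + exp(t), -t^2*exp(t)/2]
  [0, 0, exp(t)]

Strategy: write M = P · J · P⁻¹ where J is a Jordan canonical form, so e^{tM} = P · e^{tJ} · P⁻¹, and e^{tJ} can be computed block-by-block.

M has Jordan form
J =
  [1, 1, 0]
  [0, 1, 1]
  [0, 0, 1]
(up to reordering of blocks).

Per-block formulas:
  For a 3×3 Jordan block J_3(1): exp(t · J_3(1)) = e^(1t)·(I + t·N + (t^2/2)·N^2), where N is the 3×3 nilpotent shift.

After assembling e^{tJ} and conjugating by P, we get:

e^{tM} =
  [-t*exp(t) + exp(t), -t*exp(t), t^2*exp(t)/2 - t*exp(t)]
  [t*exp(t), t*exp(t) + exp(t), -t^2*exp(t)/2]
  [0, 0, exp(t)]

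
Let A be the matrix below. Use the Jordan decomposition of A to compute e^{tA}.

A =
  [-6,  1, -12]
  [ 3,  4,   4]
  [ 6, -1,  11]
e^{tA} =
  [6*t^2*exp(3*t) - 9*t*exp(3*t) + exp(3*t), 2*t^2*exp(3*t) + t*exp(3*t), 8*t^2*exp(3*t) - 12*t*exp(3*t)]
  [3*t*exp(3*t), t*exp(3*t) + exp(3*t), 4*t*exp(3*t)]
  [-9*t^2*exp(3*t)/2 + 6*t*exp(3*t), -3*t^2*exp(3*t)/2 - t*exp(3*t), -6*t^2*exp(3*t) + 8*t*exp(3*t) + exp(3*t)]

Strategy: write A = P · J · P⁻¹ where J is a Jordan canonical form, so e^{tA} = P · e^{tJ} · P⁻¹, and e^{tJ} can be computed block-by-block.

A has Jordan form
J =
  [3, 1, 0]
  [0, 3, 1]
  [0, 0, 3]
(up to reordering of blocks).

Per-block formulas:
  For a 3×3 Jordan block J_3(3): exp(t · J_3(3)) = e^(3t)·(I + t·N + (t^2/2)·N^2), where N is the 3×3 nilpotent shift.

After assembling e^{tJ} and conjugating by P, we get:

e^{tA} =
  [6*t^2*exp(3*t) - 9*t*exp(3*t) + exp(3*t), 2*t^2*exp(3*t) + t*exp(3*t), 8*t^2*exp(3*t) - 12*t*exp(3*t)]
  [3*t*exp(3*t), t*exp(3*t) + exp(3*t), 4*t*exp(3*t)]
  [-9*t^2*exp(3*t)/2 + 6*t*exp(3*t), -3*t^2*exp(3*t)/2 - t*exp(3*t), -6*t^2*exp(3*t) + 8*t*exp(3*t) + exp(3*t)]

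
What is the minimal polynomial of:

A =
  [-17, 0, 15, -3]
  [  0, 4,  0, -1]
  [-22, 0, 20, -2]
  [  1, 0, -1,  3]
x^4 - 10*x^3 + 24*x^2 + 32*x - 128

The characteristic polynomial is χ_A(x) = (x - 4)^3*(x + 2), so the eigenvalues are known. The minimal polynomial is
  m_A(x) = Π_λ (x − λ)^{k_λ}
where k_λ is the size of the *largest* Jordan block for λ (equivalently, the smallest k with (A − λI)^k v = 0 for every generalised eigenvector v of λ).

  λ = -2: largest Jordan block has size 1, contributing (x + 2)
  λ = 4: largest Jordan block has size 3, contributing (x − 4)^3

So m_A(x) = (x - 4)^3*(x + 2) = x^4 - 10*x^3 + 24*x^2 + 32*x - 128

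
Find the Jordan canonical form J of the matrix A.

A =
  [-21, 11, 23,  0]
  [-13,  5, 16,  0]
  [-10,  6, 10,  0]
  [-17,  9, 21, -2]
J_3(-2) ⊕ J_1(-2)

The characteristic polynomial is
  det(x·I − A) = x^4 + 8*x^3 + 24*x^2 + 32*x + 16 = (x + 2)^4

Eigenvalues and multiplicities (the geometric multiplicity of λ is n − rank(A − λI), which equals the number of Jordan blocks for λ):
  λ = -2: algebraic multiplicity = 4, geometric multiplicity = 2

Determining the block sizes for each eigenvalue:
  λ = -2: with am = 4 and gm = 2, the partition is not yet determined (e.g. several partitions of 4 into 2 parts exist). Let N = A − (-2)·I. Computing rank(N^1) = 2, rank(N^2) = 1, rank(N^3) = 0; the number of blocks of size ≥ j is rank(N^{j−1}) − rank(N^j), giving [2, 1, 1]. So we have 1 block(s) of size 3, 1 block(s) of size 1 → block sizes [3, 1]

Assembling the blocks gives a Jordan form
J =
  [-2,  1,  0,  0]
  [ 0, -2,  1,  0]
  [ 0,  0, -2,  0]
  [ 0,  0,  0, -2]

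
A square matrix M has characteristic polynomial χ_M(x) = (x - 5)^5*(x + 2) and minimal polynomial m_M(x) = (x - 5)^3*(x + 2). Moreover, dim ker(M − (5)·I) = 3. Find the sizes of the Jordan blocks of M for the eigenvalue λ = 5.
Block sizes for λ = 5: [3, 1, 1]

Step 1 — from the characteristic polynomial, algebraic multiplicity of λ = 5 is 5. From dim ker(M − (5)·I) = 3, there are exactly 3 Jordan blocks for λ = 5.
Step 2 — from the minimal polynomial, the factor (x − 5)^3 tells us the largest block for λ = 5 has size 3.
Step 3 — with total size 5, 3 blocks, and largest block 3, the block sizes (in nonincreasing order) are [3, 1, 1].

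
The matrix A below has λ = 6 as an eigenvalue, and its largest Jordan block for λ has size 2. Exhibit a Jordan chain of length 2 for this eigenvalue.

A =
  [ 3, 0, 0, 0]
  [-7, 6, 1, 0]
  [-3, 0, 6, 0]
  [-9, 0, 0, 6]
A Jordan chain for λ = 6 of length 2:
v_1 = (0, 1, 0, 0)ᵀ
v_2 = (0, 0, 1, 0)ᵀ

Let N = A − (6)·I. We want v_2 with N^2 v_2 = 0 but N^1 v_2 ≠ 0; then v_{j-1} := N · v_j for j = 2, …, 2.

Pick v_2 = (0, 0, 1, 0)ᵀ.
Then v_1 = N · v_2 = (0, 1, 0, 0)ᵀ.

Sanity check: (A − (6)·I) v_1 = (0, 0, 0, 0)ᵀ = 0. ✓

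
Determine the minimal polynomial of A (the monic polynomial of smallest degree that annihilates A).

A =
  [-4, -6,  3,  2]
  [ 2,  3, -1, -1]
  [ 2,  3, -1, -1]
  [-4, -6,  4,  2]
x^3

The characteristic polynomial is χ_A(x) = x^4, so the eigenvalues are known. The minimal polynomial is
  m_A(x) = Π_λ (x − λ)^{k_λ}
where k_λ is the size of the *largest* Jordan block for λ (equivalently, the smallest k with (A − λI)^k v = 0 for every generalised eigenvector v of λ).

  λ = 0: largest Jordan block has size 3, contributing (x − 0)^3

So m_A(x) = x^3 = x^3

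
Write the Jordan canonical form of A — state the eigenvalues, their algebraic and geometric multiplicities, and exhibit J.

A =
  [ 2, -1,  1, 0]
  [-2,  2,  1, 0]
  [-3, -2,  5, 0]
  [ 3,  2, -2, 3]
J_3(3) ⊕ J_1(3)

The characteristic polynomial is
  det(x·I − A) = x^4 - 12*x^3 + 54*x^2 - 108*x + 81 = (x - 3)^4

Eigenvalues and multiplicities (the geometric multiplicity of λ is n − rank(A − λI), which equals the number of Jordan blocks for λ):
  λ = 3: algebraic multiplicity = 4, geometric multiplicity = 2

Determining the block sizes for each eigenvalue:
  λ = 3: with am = 4 and gm = 2, the partition is not yet determined (e.g. several partitions of 4 into 2 parts exist). Let N = A − (3)·I. Computing rank(N^1) = 2, rank(N^2) = 1, rank(N^3) = 0; the number of blocks of size ≥ j is rank(N^{j−1}) − rank(N^j), giving [2, 1, 1]. So we have 1 block(s) of size 3, 1 block(s) of size 1 → block sizes [3, 1]

Assembling the blocks gives a Jordan form
J =
  [3, 1, 0, 0]
  [0, 3, 1, 0]
  [0, 0, 3, 0]
  [0, 0, 0, 3]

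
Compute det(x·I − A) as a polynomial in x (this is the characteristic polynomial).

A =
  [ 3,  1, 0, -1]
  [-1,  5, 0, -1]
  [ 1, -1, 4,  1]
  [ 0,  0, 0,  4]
x^4 - 16*x^3 + 96*x^2 - 256*x + 256

Expanding det(x·I − A) (e.g. by cofactor expansion or by noting that A is similar to its Jordan form J, which has the same characteristic polynomial as A) gives
  χ_A(x) = x^4 - 16*x^3 + 96*x^2 - 256*x + 256
which factors as (x - 4)^4. The eigenvalues (with algebraic multiplicities) are λ = 4 with multiplicity 4.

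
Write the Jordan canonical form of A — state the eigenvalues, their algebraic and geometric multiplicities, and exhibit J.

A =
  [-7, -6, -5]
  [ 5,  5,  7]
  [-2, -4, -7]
J_3(-3)

The characteristic polynomial is
  det(x·I − A) = x^3 + 9*x^2 + 27*x + 27 = (x + 3)^3

Eigenvalues and multiplicities (the geometric multiplicity of λ is n − rank(A − λI), which equals the number of Jordan blocks for λ):
  λ = -3: algebraic multiplicity = 3, geometric multiplicity = 1

Determining the block sizes for each eigenvalue:
  λ = -3: one block (gm = 1), so the single block has size am = 3 → block sizes [3]

Assembling the blocks gives a Jordan form
J =
  [-3,  1,  0]
  [ 0, -3,  1]
  [ 0,  0, -3]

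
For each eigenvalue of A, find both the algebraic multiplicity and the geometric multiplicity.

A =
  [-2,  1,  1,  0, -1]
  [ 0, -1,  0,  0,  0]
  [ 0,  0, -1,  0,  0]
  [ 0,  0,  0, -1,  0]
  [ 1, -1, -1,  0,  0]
λ = -1: alg = 5, geom = 4

Step 1 — factor the characteristic polynomial to read off the algebraic multiplicities:
  χ_A(x) = (x + 1)^5

Step 2 — compute geometric multiplicities via the rank-nullity identity g(λ) = n − rank(A − λI):
  rank(A − (-1)·I) = 1, so dim ker(A − (-1)·I) = n − 1 = 4

Summary:
  λ = -1: algebraic multiplicity = 5, geometric multiplicity = 4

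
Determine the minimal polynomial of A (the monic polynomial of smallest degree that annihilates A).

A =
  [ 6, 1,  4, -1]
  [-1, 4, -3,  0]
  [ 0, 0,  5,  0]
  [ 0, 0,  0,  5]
x^3 - 15*x^2 + 75*x - 125

The characteristic polynomial is χ_A(x) = (x - 5)^4, so the eigenvalues are known. The minimal polynomial is
  m_A(x) = Π_λ (x − λ)^{k_λ}
where k_λ is the size of the *largest* Jordan block for λ (equivalently, the smallest k with (A − λI)^k v = 0 for every generalised eigenvector v of λ).

  λ = 5: largest Jordan block has size 3, contributing (x − 5)^3

So m_A(x) = (x - 5)^3 = x^3 - 15*x^2 + 75*x - 125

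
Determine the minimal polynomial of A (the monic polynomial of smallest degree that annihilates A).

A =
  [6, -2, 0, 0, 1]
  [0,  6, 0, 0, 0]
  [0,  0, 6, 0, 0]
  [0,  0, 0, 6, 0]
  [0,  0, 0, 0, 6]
x^2 - 12*x + 36

The characteristic polynomial is χ_A(x) = (x - 6)^5, so the eigenvalues are known. The minimal polynomial is
  m_A(x) = Π_λ (x − λ)^{k_λ}
where k_λ is the size of the *largest* Jordan block for λ (equivalently, the smallest k with (A − λI)^k v = 0 for every generalised eigenvector v of λ).

  λ = 6: largest Jordan block has size 2, contributing (x − 6)^2

So m_A(x) = (x - 6)^2 = x^2 - 12*x + 36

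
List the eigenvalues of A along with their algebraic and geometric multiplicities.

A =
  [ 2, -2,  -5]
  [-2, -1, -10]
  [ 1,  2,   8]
λ = 3: alg = 3, geom = 2

Step 1 — factor the characteristic polynomial to read off the algebraic multiplicities:
  χ_A(x) = (x - 3)^3

Step 2 — compute geometric multiplicities via the rank-nullity identity g(λ) = n − rank(A − λI):
  rank(A − (3)·I) = 1, so dim ker(A − (3)·I) = n − 1 = 2

Summary:
  λ = 3: algebraic multiplicity = 3, geometric multiplicity = 2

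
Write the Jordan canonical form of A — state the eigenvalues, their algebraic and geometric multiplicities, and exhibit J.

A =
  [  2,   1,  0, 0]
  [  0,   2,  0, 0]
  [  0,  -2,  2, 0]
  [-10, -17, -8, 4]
J_2(2) ⊕ J_1(2) ⊕ J_1(4)

The characteristic polynomial is
  det(x·I − A) = x^4 - 10*x^3 + 36*x^2 - 56*x + 32 = (x - 4)*(x - 2)^3

Eigenvalues and multiplicities (the geometric multiplicity of λ is n − rank(A − λI), which equals the number of Jordan blocks for λ):
  λ = 2: algebraic multiplicity = 3, geometric multiplicity = 2
  λ = 4: algebraic multiplicity = 1, geometric multiplicity = 1

Determining the block sizes for each eigenvalue:
  λ = 2: 2 blocks summing to 3 forces exactly one block of size 2 and the rest size 1 → block sizes [2, 1]
  λ = 4: one block (gm = 1), so the single block has size am = 1 → block sizes [1]

Assembling the blocks gives a Jordan form
J =
  [2, 1, 0, 0]
  [0, 2, 0, 0]
  [0, 0, 2, 0]
  [0, 0, 0, 4]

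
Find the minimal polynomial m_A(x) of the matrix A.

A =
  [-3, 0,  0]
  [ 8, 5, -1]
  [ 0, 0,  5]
x^3 - 7*x^2 - 5*x + 75

The characteristic polynomial is χ_A(x) = (x - 5)^2*(x + 3), so the eigenvalues are known. The minimal polynomial is
  m_A(x) = Π_λ (x − λ)^{k_λ}
where k_λ is the size of the *largest* Jordan block for λ (equivalently, the smallest k with (A − λI)^k v = 0 for every generalised eigenvector v of λ).

  λ = -3: largest Jordan block has size 1, contributing (x + 3)
  λ = 5: largest Jordan block has size 2, contributing (x − 5)^2

So m_A(x) = (x - 5)^2*(x + 3) = x^3 - 7*x^2 - 5*x + 75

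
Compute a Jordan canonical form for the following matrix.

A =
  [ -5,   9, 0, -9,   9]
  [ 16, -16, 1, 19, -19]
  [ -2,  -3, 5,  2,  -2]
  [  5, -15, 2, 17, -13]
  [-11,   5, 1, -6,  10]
J_1(-5) ⊕ J_3(4) ⊕ J_1(4)

The characteristic polynomial is
  det(x·I − A) = x^5 - 11*x^4 + 16*x^3 + 224*x^2 - 1024*x + 1280 = (x - 4)^4*(x + 5)

Eigenvalues and multiplicities (the geometric multiplicity of λ is n − rank(A − λI), which equals the number of Jordan blocks for λ):
  λ = -5: algebraic multiplicity = 1, geometric multiplicity = 1
  λ = 4: algebraic multiplicity = 4, geometric multiplicity = 2

Determining the block sizes for each eigenvalue:
  λ = -5: one block (gm = 1), so the single block has size am = 1 → block sizes [1]
  λ = 4: with am = 4 and gm = 2, the partition is not yet determined (e.g. several partitions of 4 into 2 parts exist). Let N = A − (4)·I. Computing rank(N^1) = 3, rank(N^2) = 2, rank(N^3) = 1; the number of blocks of size ≥ j is rank(N^{j−1}) − rank(N^j), giving [2, 1, 1]. So we have 1 block(s) of size 3, 1 block(s) of size 1 → block sizes [3, 1]

Assembling the blocks gives a Jordan form
J =
  [-5, 0, 0, 0, 0]
  [ 0, 4, 1, 0, 0]
  [ 0, 0, 4, 1, 0]
  [ 0, 0, 0, 4, 0]
  [ 0, 0, 0, 0, 4]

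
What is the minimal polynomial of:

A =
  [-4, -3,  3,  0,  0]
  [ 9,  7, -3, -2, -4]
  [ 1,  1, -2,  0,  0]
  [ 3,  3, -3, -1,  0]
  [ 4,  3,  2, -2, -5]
x^3 + 3*x^2 + 3*x + 1

The characteristic polynomial is χ_A(x) = (x + 1)^5, so the eigenvalues are known. The minimal polynomial is
  m_A(x) = Π_λ (x − λ)^{k_λ}
where k_λ is the size of the *largest* Jordan block for λ (equivalently, the smallest k with (A − λI)^k v = 0 for every generalised eigenvector v of λ).

  λ = -1: largest Jordan block has size 3, contributing (x + 1)^3

So m_A(x) = (x + 1)^3 = x^3 + 3*x^2 + 3*x + 1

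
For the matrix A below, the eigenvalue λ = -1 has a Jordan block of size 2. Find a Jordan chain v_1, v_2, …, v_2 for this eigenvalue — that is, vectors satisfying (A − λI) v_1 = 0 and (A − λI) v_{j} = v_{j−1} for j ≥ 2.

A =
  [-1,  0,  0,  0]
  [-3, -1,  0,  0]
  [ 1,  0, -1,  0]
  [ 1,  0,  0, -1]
A Jordan chain for λ = -1 of length 2:
v_1 = (0, -3, 1, 1)ᵀ
v_2 = (1, 0, 0, 0)ᵀ

Let N = A − (-1)·I. We want v_2 with N^2 v_2 = 0 but N^1 v_2 ≠ 0; then v_{j-1} := N · v_j for j = 2, …, 2.

Pick v_2 = (1, 0, 0, 0)ᵀ.
Then v_1 = N · v_2 = (0, -3, 1, 1)ᵀ.

Sanity check: (A − (-1)·I) v_1 = (0, 0, 0, 0)ᵀ = 0. ✓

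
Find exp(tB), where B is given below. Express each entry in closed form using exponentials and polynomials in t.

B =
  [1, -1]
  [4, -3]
e^{tB} =
  [2*t*exp(-t) + exp(-t), -t*exp(-t)]
  [4*t*exp(-t), -2*t*exp(-t) + exp(-t)]

Strategy: write B = P · J · P⁻¹ where J is a Jordan canonical form, so e^{tB} = P · e^{tJ} · P⁻¹, and e^{tJ} can be computed block-by-block.

B has Jordan form
J =
  [-1,  1]
  [ 0, -1]
(up to reordering of blocks).

Per-block formulas:
  For a 2×2 Jordan block J_2(-1): exp(t · J_2(-1)) = e^(-1t)·(I + t·N), where N is the 2×2 nilpotent shift.

After assembling e^{tJ} and conjugating by P, we get:

e^{tB} =
  [2*t*exp(-t) + exp(-t), -t*exp(-t)]
  [4*t*exp(-t), -2*t*exp(-t) + exp(-t)]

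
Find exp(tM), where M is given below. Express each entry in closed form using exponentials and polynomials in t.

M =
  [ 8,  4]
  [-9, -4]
e^{tM} =
  [6*t*exp(2*t) + exp(2*t), 4*t*exp(2*t)]
  [-9*t*exp(2*t), -6*t*exp(2*t) + exp(2*t)]

Strategy: write M = P · J · P⁻¹ where J is a Jordan canonical form, so e^{tM} = P · e^{tJ} · P⁻¹, and e^{tJ} can be computed block-by-block.

M has Jordan form
J =
  [2, 1]
  [0, 2]
(up to reordering of blocks).

Per-block formulas:
  For a 2×2 Jordan block J_2(2): exp(t · J_2(2)) = e^(2t)·(I + t·N), where N is the 2×2 nilpotent shift.

After assembling e^{tJ} and conjugating by P, we get:

e^{tM} =
  [6*t*exp(2*t) + exp(2*t), 4*t*exp(2*t)]
  [-9*t*exp(2*t), -6*t*exp(2*t) + exp(2*t)]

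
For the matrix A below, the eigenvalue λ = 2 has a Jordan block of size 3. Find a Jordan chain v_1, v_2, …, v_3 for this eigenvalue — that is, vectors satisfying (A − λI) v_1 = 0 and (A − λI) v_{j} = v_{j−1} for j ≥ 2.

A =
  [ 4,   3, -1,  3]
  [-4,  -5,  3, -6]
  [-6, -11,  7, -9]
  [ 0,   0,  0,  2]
A Jordan chain for λ = 2 of length 3:
v_1 = (-2, 2, 2, 0)ᵀ
v_2 = (2, -4, -6, 0)ᵀ
v_3 = (1, 0, 0, 0)ᵀ

Let N = A − (2)·I. We want v_3 with N^3 v_3 = 0 but N^2 v_3 ≠ 0; then v_{j-1} := N · v_j for j = 3, …, 2.

Pick v_3 = (1, 0, 0, 0)ᵀ.
Then v_2 = N · v_3 = (2, -4, -6, 0)ᵀ.
Then v_1 = N · v_2 = (-2, 2, 2, 0)ᵀ.

Sanity check: (A − (2)·I) v_1 = (0, 0, 0, 0)ᵀ = 0. ✓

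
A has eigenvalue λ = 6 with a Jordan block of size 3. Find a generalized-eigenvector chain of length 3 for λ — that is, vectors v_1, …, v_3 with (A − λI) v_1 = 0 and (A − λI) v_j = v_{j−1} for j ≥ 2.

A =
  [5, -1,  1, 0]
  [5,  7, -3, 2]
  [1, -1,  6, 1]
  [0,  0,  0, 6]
A Jordan chain for λ = 6 of length 3:
v_1 = (-3, -3, -6, 0)ᵀ
v_2 = (-1, 5, 1, 0)ᵀ
v_3 = (1, 0, 0, 0)ᵀ

Let N = A − (6)·I. We want v_3 with N^3 v_3 = 0 but N^2 v_3 ≠ 0; then v_{j-1} := N · v_j for j = 3, …, 2.

Pick v_3 = (1, 0, 0, 0)ᵀ.
Then v_2 = N · v_3 = (-1, 5, 1, 0)ᵀ.
Then v_1 = N · v_2 = (-3, -3, -6, 0)ᵀ.

Sanity check: (A − (6)·I) v_1 = (0, 0, 0, 0)ᵀ = 0. ✓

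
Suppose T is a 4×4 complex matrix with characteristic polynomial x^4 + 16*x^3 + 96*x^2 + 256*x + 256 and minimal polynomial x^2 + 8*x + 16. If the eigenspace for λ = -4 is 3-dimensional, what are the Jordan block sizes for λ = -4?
Block sizes for λ = -4: [2, 1, 1]

Step 1 — from the characteristic polynomial, algebraic multiplicity of λ = -4 is 4. From dim ker(T − (-4)·I) = 3, there are exactly 3 Jordan blocks for λ = -4.
Step 2 — from the minimal polynomial, the factor (x + 4)^2 tells us the largest block for λ = -4 has size 2.
Step 3 — with total size 4, 3 blocks, and largest block 2, the block sizes (in nonincreasing order) are [2, 1, 1].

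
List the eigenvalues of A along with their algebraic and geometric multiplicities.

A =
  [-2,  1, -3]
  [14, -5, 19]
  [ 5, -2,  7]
λ = 0: alg = 3, geom = 1

Step 1 — factor the characteristic polynomial to read off the algebraic multiplicities:
  χ_A(x) = x^3

Step 2 — compute geometric multiplicities via the rank-nullity identity g(λ) = n − rank(A − λI):
  rank(A − (0)·I) = 2, so dim ker(A − (0)·I) = n − 2 = 1

Summary:
  λ = 0: algebraic multiplicity = 3, geometric multiplicity = 1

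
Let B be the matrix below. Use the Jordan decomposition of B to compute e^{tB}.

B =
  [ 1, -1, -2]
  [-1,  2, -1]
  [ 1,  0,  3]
e^{tB} =
  [-t*exp(2*t) + exp(2*t), t^2*exp(2*t)/2 - t*exp(2*t), t^2*exp(2*t)/2 - 2*t*exp(2*t)]
  [-t*exp(2*t), t^2*exp(2*t)/2 + exp(2*t), t^2*exp(2*t)/2 - t*exp(2*t)]
  [t*exp(2*t), -t^2*exp(2*t)/2, -t^2*exp(2*t)/2 + t*exp(2*t) + exp(2*t)]

Strategy: write B = P · J · P⁻¹ where J is a Jordan canonical form, so e^{tB} = P · e^{tJ} · P⁻¹, and e^{tJ} can be computed block-by-block.

B has Jordan form
J =
  [2, 1, 0]
  [0, 2, 1]
  [0, 0, 2]
(up to reordering of blocks).

Per-block formulas:
  For a 3×3 Jordan block J_3(2): exp(t · J_3(2)) = e^(2t)·(I + t·N + (t^2/2)·N^2), where N is the 3×3 nilpotent shift.

After assembling e^{tJ} and conjugating by P, we get:

e^{tB} =
  [-t*exp(2*t) + exp(2*t), t^2*exp(2*t)/2 - t*exp(2*t), t^2*exp(2*t)/2 - 2*t*exp(2*t)]
  [-t*exp(2*t), t^2*exp(2*t)/2 + exp(2*t), t^2*exp(2*t)/2 - t*exp(2*t)]
  [t*exp(2*t), -t^2*exp(2*t)/2, -t^2*exp(2*t)/2 + t*exp(2*t) + exp(2*t)]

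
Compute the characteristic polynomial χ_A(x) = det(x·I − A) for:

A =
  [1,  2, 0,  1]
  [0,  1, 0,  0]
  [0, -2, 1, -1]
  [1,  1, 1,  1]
x^4 - 4*x^3 + 6*x^2 - 4*x + 1

Expanding det(x·I − A) (e.g. by cofactor expansion or by noting that A is similar to its Jordan form J, which has the same characteristic polynomial as A) gives
  χ_A(x) = x^4 - 4*x^3 + 6*x^2 - 4*x + 1
which factors as (x - 1)^4. The eigenvalues (with algebraic multiplicities) are λ = 1 with multiplicity 4.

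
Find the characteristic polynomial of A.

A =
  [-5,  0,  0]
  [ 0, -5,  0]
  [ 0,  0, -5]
x^3 + 15*x^2 + 75*x + 125

Expanding det(x·I − A) (e.g. by cofactor expansion or by noting that A is similar to its Jordan form J, which has the same characteristic polynomial as A) gives
  χ_A(x) = x^3 + 15*x^2 + 75*x + 125
which factors as (x + 5)^3. The eigenvalues (with algebraic multiplicities) are λ = -5 with multiplicity 3.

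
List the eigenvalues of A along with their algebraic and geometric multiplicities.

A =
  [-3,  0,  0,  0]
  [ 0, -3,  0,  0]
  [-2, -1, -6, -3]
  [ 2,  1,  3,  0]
λ = -3: alg = 4, geom = 3

Step 1 — factor the characteristic polynomial to read off the algebraic multiplicities:
  χ_A(x) = (x + 3)^4

Step 2 — compute geometric multiplicities via the rank-nullity identity g(λ) = n − rank(A − λI):
  rank(A − (-3)·I) = 1, so dim ker(A − (-3)·I) = n − 1 = 3

Summary:
  λ = -3: algebraic multiplicity = 4, geometric multiplicity = 3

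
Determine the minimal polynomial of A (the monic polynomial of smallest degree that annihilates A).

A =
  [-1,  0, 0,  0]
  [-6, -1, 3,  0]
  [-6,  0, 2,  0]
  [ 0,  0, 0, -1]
x^2 - x - 2

The characteristic polynomial is χ_A(x) = (x - 2)*(x + 1)^3, so the eigenvalues are known. The minimal polynomial is
  m_A(x) = Π_λ (x − λ)^{k_λ}
where k_λ is the size of the *largest* Jordan block for λ (equivalently, the smallest k with (A − λI)^k v = 0 for every generalised eigenvector v of λ).

  λ = -1: largest Jordan block has size 1, contributing (x + 1)
  λ = 2: largest Jordan block has size 1, contributing (x − 2)

So m_A(x) = (x - 2)*(x + 1) = x^2 - x - 2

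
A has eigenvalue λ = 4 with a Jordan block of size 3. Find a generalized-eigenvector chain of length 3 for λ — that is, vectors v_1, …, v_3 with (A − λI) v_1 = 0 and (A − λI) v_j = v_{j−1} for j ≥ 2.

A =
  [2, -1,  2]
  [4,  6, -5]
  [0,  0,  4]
A Jordan chain for λ = 4 of length 3:
v_1 = (1, -2, 0)ᵀ
v_2 = (2, -5, 0)ᵀ
v_3 = (0, 0, 1)ᵀ

Let N = A − (4)·I. We want v_3 with N^3 v_3 = 0 but N^2 v_3 ≠ 0; then v_{j-1} := N · v_j for j = 3, …, 2.

Pick v_3 = (0, 0, 1)ᵀ.
Then v_2 = N · v_3 = (2, -5, 0)ᵀ.
Then v_1 = N · v_2 = (1, -2, 0)ᵀ.

Sanity check: (A − (4)·I) v_1 = (0, 0, 0)ᵀ = 0. ✓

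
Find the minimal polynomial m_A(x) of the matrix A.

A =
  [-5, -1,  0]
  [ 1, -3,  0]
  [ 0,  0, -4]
x^2 + 8*x + 16

The characteristic polynomial is χ_A(x) = (x + 4)^3, so the eigenvalues are known. The minimal polynomial is
  m_A(x) = Π_λ (x − λ)^{k_λ}
where k_λ is the size of the *largest* Jordan block for λ (equivalently, the smallest k with (A − λI)^k v = 0 for every generalised eigenvector v of λ).

  λ = -4: largest Jordan block has size 2, contributing (x + 4)^2

So m_A(x) = (x + 4)^2 = x^2 + 8*x + 16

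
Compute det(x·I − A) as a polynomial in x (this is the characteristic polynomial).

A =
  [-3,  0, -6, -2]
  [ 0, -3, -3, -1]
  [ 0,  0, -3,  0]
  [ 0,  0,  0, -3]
x^4 + 12*x^3 + 54*x^2 + 108*x + 81

Expanding det(x·I − A) (e.g. by cofactor expansion or by noting that A is similar to its Jordan form J, which has the same characteristic polynomial as A) gives
  χ_A(x) = x^4 + 12*x^3 + 54*x^2 + 108*x + 81
which factors as (x + 3)^4. The eigenvalues (with algebraic multiplicities) are λ = -3 with multiplicity 4.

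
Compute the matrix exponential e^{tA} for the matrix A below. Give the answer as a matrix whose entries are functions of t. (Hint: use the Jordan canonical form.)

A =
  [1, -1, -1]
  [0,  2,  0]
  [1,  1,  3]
e^{tA} =
  [-t*exp(2*t) + exp(2*t), -t*exp(2*t), -t*exp(2*t)]
  [0, exp(2*t), 0]
  [t*exp(2*t), t*exp(2*t), t*exp(2*t) + exp(2*t)]

Strategy: write A = P · J · P⁻¹ where J is a Jordan canonical form, so e^{tA} = P · e^{tJ} · P⁻¹, and e^{tJ} can be computed block-by-block.

A has Jordan form
J =
  [2, 1, 0]
  [0, 2, 0]
  [0, 0, 2]
(up to reordering of blocks).

Per-block formulas:
  For a 1×1 block at λ = 2: exp(t · [2]) = [e^(2t)].
  For a 2×2 Jordan block J_2(2): exp(t · J_2(2)) = e^(2t)·(I + t·N), where N is the 2×2 nilpotent shift.

After assembling e^{tJ} and conjugating by P, we get:

e^{tA} =
  [-t*exp(2*t) + exp(2*t), -t*exp(2*t), -t*exp(2*t)]
  [0, exp(2*t), 0]
  [t*exp(2*t), t*exp(2*t), t*exp(2*t) + exp(2*t)]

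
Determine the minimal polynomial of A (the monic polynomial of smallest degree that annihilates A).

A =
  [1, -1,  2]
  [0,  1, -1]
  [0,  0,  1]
x^3 - 3*x^2 + 3*x - 1

The characteristic polynomial is χ_A(x) = (x - 1)^3, so the eigenvalues are known. The minimal polynomial is
  m_A(x) = Π_λ (x − λ)^{k_λ}
where k_λ is the size of the *largest* Jordan block for λ (equivalently, the smallest k with (A − λI)^k v = 0 for every generalised eigenvector v of λ).

  λ = 1: largest Jordan block has size 3, contributing (x − 1)^3

So m_A(x) = (x - 1)^3 = x^3 - 3*x^2 + 3*x - 1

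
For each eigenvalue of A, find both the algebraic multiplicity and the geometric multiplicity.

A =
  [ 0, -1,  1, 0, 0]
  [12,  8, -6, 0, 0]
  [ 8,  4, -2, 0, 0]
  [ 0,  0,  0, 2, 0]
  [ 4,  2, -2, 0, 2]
λ = 2: alg = 5, geom = 4

Step 1 — factor the characteristic polynomial to read off the algebraic multiplicities:
  χ_A(x) = (x - 2)^5

Step 2 — compute geometric multiplicities via the rank-nullity identity g(λ) = n − rank(A − λI):
  rank(A − (2)·I) = 1, so dim ker(A − (2)·I) = n − 1 = 4

Summary:
  λ = 2: algebraic multiplicity = 5, geometric multiplicity = 4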